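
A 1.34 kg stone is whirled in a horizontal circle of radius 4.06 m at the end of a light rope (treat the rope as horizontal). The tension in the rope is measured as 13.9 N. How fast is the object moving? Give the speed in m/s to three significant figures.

6.49 m/s

T = m v²/r ⇒ v = √(T r / m) = √(13.9 × 4.06 / 1.34) = √42.11 = 6.490 m/s.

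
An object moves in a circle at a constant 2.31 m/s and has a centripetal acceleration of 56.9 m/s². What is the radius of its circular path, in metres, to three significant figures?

a_c = v²/r ⇒ r = v²/a_c = (2.31)²/56.9 = 5.336/56.9 = 0.09378 m.

0.0938 m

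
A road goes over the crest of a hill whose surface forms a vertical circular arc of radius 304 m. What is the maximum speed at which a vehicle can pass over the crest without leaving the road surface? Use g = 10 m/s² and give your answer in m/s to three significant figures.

55.1 m/s

At the crest the centre of the circle is below the vehicle, so the net downward (centripetal) force is mg − N = mv²/r.
The vehicle leaves the road when N → 0, giving v_max = √(g r) = √(10.0 × 304) = 55.14 m/s.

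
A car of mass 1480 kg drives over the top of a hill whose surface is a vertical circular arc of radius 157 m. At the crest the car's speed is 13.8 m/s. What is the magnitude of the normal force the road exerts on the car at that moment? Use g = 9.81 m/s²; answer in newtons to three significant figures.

12700 N

At the crest the centripetal acceleration points downward (toward the centre of the arc), so mg − N = mv²/r.
N = m(g − v²/r) = 1480 × (9.81 − (13.8)²/157) = 1480 × (9.81 − 1.213) = 1480 × 8.597 = 12720 N.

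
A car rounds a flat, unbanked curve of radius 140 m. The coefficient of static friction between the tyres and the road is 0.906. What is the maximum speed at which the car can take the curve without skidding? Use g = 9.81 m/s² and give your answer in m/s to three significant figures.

35.3 m/s

Friction provides the centripetal force on a flat curve. At maximum speed it is at its limiting value: μ_s m g = m v²/r.
Mass cancels: v_max = √(μ_s g r) = √(0.906 × 9.81 × 140) = √1244 = 35.27 m/s.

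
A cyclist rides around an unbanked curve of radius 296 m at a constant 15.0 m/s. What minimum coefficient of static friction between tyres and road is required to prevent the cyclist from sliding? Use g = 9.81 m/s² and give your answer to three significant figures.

0.0775

Friction provides the centripetal force: μ_s m g = m v²/r, so μ_s = v²/(g r) = (15.00)²/(9.81 × 296) = 225.0/2904 = 0.07749.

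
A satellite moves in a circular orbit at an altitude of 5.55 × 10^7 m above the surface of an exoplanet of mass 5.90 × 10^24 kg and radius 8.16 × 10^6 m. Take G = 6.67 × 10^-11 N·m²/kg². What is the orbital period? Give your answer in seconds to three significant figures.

161000 s

r = R + h = 8.16 × 10^6 + 5.55 × 10^7 = 6.366 × 10^7 m. Gravity provides the centripetal force: G M m / r² = m v² / r ⇒ v = √(GM/r) = 2486 m/s.
T = 2πr/v = 2π × 6.366 × 10^7 / 2486 = 160900 s.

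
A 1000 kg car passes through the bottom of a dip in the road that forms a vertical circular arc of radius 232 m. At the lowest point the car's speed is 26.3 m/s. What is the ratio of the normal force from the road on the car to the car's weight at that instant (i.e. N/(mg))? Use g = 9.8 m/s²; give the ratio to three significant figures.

At the bottom, N − mg = mv²/r, so N = m(v²/r + g) and N/(mg) = v²/(rg) + 1 = (26.3)²/(232 × 9.8) + 1 = 0.3042 + 1 = 1.304.

1.30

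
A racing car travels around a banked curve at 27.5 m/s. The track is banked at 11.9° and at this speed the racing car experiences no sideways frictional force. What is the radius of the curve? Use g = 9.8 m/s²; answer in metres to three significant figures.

366 m

Frictionless banking: tanθ = v²/(rg), so r = v²/(g tanθ).
r = (27.5)²/(9.8 × tan 11.9°) = 756.2/(9.8 × 0.2107) = 756.2/2.065 = 366.2 m.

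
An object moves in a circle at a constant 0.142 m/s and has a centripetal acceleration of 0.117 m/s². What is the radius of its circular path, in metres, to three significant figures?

0.172 m

a_c = v²/r ⇒ r = v²/a_c = (0.142)²/0.117 = 0.02016/0.117 = 0.1723 m.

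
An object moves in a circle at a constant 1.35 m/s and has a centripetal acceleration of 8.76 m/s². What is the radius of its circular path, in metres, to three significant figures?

a_c = v²/r ⇒ r = v²/a_c = (1.35)²/8.76 = 1.823/8.76 = 0.2080 m.

0.208 m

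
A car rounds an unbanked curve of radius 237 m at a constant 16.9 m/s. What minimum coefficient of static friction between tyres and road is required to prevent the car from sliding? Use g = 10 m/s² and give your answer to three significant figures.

Friction provides the centripetal force: μ_s m g = m v²/r, so μ_s = v²/(g r) = (16.90)²/(10.0 × 237) = 285.6/2370 = 0.1205.

0.121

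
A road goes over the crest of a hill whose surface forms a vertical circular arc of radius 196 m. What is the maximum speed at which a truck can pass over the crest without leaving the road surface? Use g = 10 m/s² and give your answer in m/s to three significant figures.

At the crest the centre of the circle is below the truck, so the net downward (centripetal) force is mg − N = mv²/r.
The truck leaves the road when N → 0, giving v_max = √(g r) = √(10.0 × 196) = 44.27 m/s.

44.3 m/s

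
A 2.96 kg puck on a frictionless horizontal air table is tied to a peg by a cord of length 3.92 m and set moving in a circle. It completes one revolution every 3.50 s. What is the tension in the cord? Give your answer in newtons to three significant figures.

v = 2πr/T = 2π × 3.92/3.50 = 7.037 m/s.
The tension is the only horizontal force, so it supplies the full centripetal force: T = m v²/r = 2.96 × (7.037)²/3.92 = 2.96 × 49.52/3.92 = 37.39 N.

37.4 N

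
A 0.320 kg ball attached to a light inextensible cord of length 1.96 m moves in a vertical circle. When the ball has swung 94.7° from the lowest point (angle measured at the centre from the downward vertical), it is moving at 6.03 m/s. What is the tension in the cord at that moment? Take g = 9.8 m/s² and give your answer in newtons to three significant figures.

5.68 N

Take the radial direction toward the centre of the circle as positive. The component of the weight along the string toward the centre is −mg cos φ (φ measured from the bottom), so Newton's second law along the string gives T − mg cos φ = m v²/r.
cos 94.7° = -0.08194, so T = m(v²/r + g cos φ) = 0.320 × ((6.03)²/1.96 + 9.8 × -0.08194) = 0.320 × (18.55 + (-0.8030)) = 0.320 × 17.75 = 5.680 N.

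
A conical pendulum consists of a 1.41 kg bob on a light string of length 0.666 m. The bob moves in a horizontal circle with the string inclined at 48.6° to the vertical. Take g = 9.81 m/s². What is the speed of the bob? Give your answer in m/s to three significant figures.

The radius of the circle is r = L sinθ = 0.666 × sin 48.6° = 0.4996 m.
Horizontally T sinθ = mv²/r and vertically T cosθ = mg, so tanθ = v²/(rg).
v = √(r g tanθ) = √(0.4996 × 9.81 × 1.134) = √5.559 = 2.358 m/s.

2.36 m/s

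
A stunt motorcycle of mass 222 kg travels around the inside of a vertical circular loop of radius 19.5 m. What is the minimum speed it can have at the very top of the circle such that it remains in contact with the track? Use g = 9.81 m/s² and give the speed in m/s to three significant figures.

13.8 m/s

At the highest point the centre is directly below, so both the weight and N act inward: N + mg = mv²/r.
At minimum speed N → 0, so mg = mv_min²/r ⇒ v_min = √(g r) = √(9.81 × 19.5) = 13.83 m/s.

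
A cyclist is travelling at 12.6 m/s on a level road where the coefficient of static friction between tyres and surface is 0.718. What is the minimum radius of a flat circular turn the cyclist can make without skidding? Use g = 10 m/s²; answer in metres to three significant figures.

22.1 m

At the limit, μ_s m g = m v²/r, so r_min = v²/(μ_s g) = (12.6)²/(0.718 × 10.0) = 158.8/7.180 = 22.11 m.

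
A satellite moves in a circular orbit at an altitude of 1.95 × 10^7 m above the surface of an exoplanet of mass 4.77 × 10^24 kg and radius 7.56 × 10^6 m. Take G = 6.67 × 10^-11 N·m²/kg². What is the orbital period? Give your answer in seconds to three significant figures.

r = R + h = 7.56 × 10^6 + 1.95 × 10^7 = 2.706 × 10^7 m. Gravity provides the centripetal force: G M m / r² = m v² / r ⇒ v = √(GM/r) = 3429 m/s.
T = 2πr/v = 2π × 2.706 × 10^7 / 3429 = 49580 s.

49600 s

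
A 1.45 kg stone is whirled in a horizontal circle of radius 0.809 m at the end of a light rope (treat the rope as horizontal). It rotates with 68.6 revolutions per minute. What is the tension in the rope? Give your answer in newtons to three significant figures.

60.5 N

ω = 68.6 rev/min × 2π/60 = 7.184 rad/s, so v = ωr = 7.184 × 0.809 = 5.812 m/s.
The tension is the only horizontal force, so it supplies the full centripetal force: T = m v²/r = 1.45 × (5.812)²/0.809 = 1.45 × 33.78/0.809 = 60.54 N.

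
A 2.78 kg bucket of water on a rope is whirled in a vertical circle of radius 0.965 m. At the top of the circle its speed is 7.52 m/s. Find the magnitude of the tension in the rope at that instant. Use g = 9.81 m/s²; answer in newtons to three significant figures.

136 N

At the top, both T and the weight mg point inward (toward the centre), so T + mg = mv²/r.
T = m(v²/r − g) = 2.78 × ((7.52)²/0.965 − 9.81) = 2.78 × (58.60 − 9.81) = 2.78 × 48.79 = 135.6 N.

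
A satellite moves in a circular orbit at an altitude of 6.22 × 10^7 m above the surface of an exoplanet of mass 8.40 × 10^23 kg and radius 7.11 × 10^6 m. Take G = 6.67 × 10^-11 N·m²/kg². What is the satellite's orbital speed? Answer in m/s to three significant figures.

Orbital radius r = R + h = 7.11 × 10^6 + 6.22 × 10^7 = 6.931 × 10^7 m.
Gravity supplies the centripetal force: G M m / r² = m v² / r, so v = √(GM/r).
v = √(6.67 × 10^-11 × 8.40 × 10^23 / 6.931 × 10^7) = √(808400) = 899.1 m/s.

899 m/s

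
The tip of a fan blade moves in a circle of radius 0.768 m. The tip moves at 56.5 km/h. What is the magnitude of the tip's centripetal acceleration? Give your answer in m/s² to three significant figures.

v = 56.5 km/h = 56.5/3.6 = 15.69 m/s.
a_c = v²/r = (15.69)²/0.768 = 246.3/0.768 = 320.7 m/s².

321 m/s²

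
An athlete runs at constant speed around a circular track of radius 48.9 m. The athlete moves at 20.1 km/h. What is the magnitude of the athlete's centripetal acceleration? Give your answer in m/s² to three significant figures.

v = 20.1 km/h = 20.1/3.6 = 5.583 m/s.
a_c = v²/r = (5.583)²/48.9 = 31.17/48.9 = 0.6375 m/s².

0.637 m/s²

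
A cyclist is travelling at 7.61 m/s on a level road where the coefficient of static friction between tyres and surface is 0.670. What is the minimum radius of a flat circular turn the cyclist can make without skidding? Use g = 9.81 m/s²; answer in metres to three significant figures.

8.81 m

At the limit, μ_s m g = m v²/r, so r_min = v²/(μ_s g) = (7.61)²/(0.670 × 9.81) = 57.91/6.573 = 8.811 m.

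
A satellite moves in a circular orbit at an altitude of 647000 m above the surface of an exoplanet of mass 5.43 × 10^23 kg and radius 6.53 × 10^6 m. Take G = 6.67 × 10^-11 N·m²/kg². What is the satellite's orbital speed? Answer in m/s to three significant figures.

2250 m/s

Orbital radius r = R + h = 6.53 × 10^6 + 647000 = 7.177 × 10^6 m.
Gravity supplies the centripetal force: G M m / r² = m v² / r, so v = √(GM/r).
v = √(6.67 × 10^-11 × 5.43 × 10^23 / 7.177 × 10^6) = √(5.046 × 10^6) = 2246 m/s.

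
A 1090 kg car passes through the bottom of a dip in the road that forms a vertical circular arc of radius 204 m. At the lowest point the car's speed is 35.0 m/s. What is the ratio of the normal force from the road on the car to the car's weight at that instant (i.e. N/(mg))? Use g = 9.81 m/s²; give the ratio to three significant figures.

At the bottom, N − mg = mv²/r, so N = m(v²/r + g) and N/(mg) = v²/(rg) + 1 = (35.0)²/(204 × 9.81) + 1 = 0.6121 + 1 = 1.612.

1.61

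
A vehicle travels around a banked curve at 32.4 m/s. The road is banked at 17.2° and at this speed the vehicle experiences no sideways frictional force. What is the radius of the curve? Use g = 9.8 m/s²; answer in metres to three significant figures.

346 m

Frictionless banking: tanθ = v²/(rg), so r = v²/(g tanθ).
r = (32.4)²/(9.8 × tan 17.2°) = 1050/(9.8 × 0.3096) = 1050/3.034 = 346.0 m.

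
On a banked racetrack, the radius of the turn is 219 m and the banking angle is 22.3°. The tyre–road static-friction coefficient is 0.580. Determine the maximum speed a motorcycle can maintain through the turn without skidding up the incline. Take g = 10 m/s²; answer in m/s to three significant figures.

At the maximum speed, friction acts down the slope at its limiting value f = μN. Radially (horizontal, toward centre): N sinθ + μN cosθ = mv²/r. Vertically: N cosθ − μN sinθ = mg.
Dividing: v² = r g (sinθ + μcosθ)/(cosθ − μsinθ).
sinθ + μcosθ = 0.3795 + 0.580×0.9252 = 0.9161; cosθ − μsinθ = 0.9252 − 0.580×0.3795 = 0.7051.
v² = 219 × 10.0 × 0.9161/0.7051 = 2845 m²/s², so v = 53.34 m/s.

53.3 m/s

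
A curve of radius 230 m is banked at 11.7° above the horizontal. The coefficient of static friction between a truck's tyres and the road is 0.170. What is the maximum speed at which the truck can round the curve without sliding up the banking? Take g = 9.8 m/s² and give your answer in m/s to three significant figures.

At the maximum speed, friction acts down the slope at its limiting value f = μN. Radially (horizontal, toward centre): N sinθ + μN cosθ = mv²/r. Vertically: N cosθ − μN sinθ = mg.
Dividing: v² = r g (sinθ + μcosθ)/(cosθ − μsinθ).
sinθ + μcosθ = 0.2028 + 0.170×0.9792 = 0.3693; cosθ − μsinθ = 0.9792 − 0.170×0.2028 = 0.9447.
v² = 230 × 9.8 × 0.3693/0.9447 = 881.0 m²/s², so v = 29.68 m/s.

29.7 m/s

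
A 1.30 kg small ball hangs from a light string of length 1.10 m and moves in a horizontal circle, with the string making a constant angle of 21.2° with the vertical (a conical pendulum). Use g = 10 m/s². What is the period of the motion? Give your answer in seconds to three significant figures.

2.01 s

r = L sinθ = 0.3978 m. From T sinθ = mω²r and T cosθ = mg: tanθ = ω²r/g, so ω² = g tanθ / r = g/(L cosθ).
ω = √(g/(L cosθ)) = √(10.0/(1.10 × 0.9323)) = √9.751 = 3.123 rad/s.
Period = 2π/ω = 2.012 s.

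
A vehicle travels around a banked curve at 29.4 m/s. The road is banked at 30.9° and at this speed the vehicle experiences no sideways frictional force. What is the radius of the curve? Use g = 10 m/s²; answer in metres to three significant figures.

Frictionless banking: tanθ = v²/(rg), so r = v²/(g tanθ).
r = (29.4)²/(10.0 × tan 30.9°) = 864.4/(10.0 × 0.5985) = 864.4/5.985 = 144.4 m.

144 m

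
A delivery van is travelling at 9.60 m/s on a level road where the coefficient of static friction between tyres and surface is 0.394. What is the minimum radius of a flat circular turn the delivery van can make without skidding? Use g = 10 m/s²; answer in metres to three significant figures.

At the limit, μ_s m g = m v²/r, so r_min = v²/(μ_s g) = (9.60)²/(0.394 × 10.0) = 92.16/3.940 = 23.39 m.

23.4 m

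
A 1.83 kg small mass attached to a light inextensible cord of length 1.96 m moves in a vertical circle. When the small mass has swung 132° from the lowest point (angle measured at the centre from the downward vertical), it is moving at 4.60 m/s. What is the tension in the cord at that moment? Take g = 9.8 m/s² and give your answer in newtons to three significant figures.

7.76 N

Take the radial direction toward the centre of the circle as positive. The component of the weight along the string toward the centre is −mg cos φ (φ measured from the bottom), so Newton's second law along the string gives T − mg cos φ = m v²/r.
cos 132° = -0.6691, so T = m(v²/r + g cos φ) = 1.83 × ((4.60)²/1.96 + 9.8 × -0.6691) = 1.83 × (10.80 + (-6.557)) = 1.83 × 4.238 = 7.756 N.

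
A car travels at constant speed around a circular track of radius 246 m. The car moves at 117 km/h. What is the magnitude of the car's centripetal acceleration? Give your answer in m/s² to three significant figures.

v = 117 km/h = 117/3.6 = 32.50 m/s.
a_c = v²/r = (32.50)²/246 = 1056/246 = 4.294 m/s².

4.29 m/s²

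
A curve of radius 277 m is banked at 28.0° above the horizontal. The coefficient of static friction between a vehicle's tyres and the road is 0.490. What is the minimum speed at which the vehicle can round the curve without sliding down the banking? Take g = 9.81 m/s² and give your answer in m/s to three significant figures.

At the minimum speed, friction acts up the slope at its limiting value f = μN. Radially (horizontal, toward centre): N sinθ − μN cosθ = mv²/r. Vertically: N cosθ + μN sinθ = mg.
Dividing: v² = r g (sinθ − μcosθ)/(cosθ + μsinθ).
sinθ − μcosθ = 0.4695 − 0.490×0.8829 = 0.03683; cosθ + μsinθ = 0.8829 + 0.490×0.4695 = 1.113.
v² = 277 × 9.81 × 0.03683/1.113 = 89.91 m²/s², so v = 9.482 m/s.

9.48 m/s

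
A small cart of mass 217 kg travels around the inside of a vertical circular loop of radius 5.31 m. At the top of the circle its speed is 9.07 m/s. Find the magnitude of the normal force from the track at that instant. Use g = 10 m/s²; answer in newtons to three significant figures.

At the top, both N and the weight mg point inward (toward the centre), so N + mg = mv²/r.
N = m(v²/r − g) = 217 × ((9.07)²/5.31 − 10.0) = 217 × (15.49 − 10.0) = 217 × 5.492 = 1192 N.

1190 N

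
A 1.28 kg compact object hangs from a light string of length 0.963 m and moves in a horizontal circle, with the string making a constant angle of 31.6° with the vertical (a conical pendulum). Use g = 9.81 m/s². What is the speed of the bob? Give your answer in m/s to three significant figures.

The radius of the circle is r = L sinθ = 0.963 × sin 31.6° = 0.5046 m.
Horizontally T sinθ = mv²/r and vertically T cosθ = mg, so tanθ = v²/(rg).
v = √(r g tanθ) = √(0.5046 × 9.81 × 0.6152) = √3.045 = 1.745 m/s.

1.75 m/s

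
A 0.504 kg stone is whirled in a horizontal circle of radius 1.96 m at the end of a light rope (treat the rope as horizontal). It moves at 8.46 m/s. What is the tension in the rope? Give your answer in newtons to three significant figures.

The tension is the only horizontal force, so it supplies the full centripetal force: T = m v²/r = 0.504 × (8.460)²/1.96 = 0.504 × 71.57/1.96 = 18.40 N.

18.4 N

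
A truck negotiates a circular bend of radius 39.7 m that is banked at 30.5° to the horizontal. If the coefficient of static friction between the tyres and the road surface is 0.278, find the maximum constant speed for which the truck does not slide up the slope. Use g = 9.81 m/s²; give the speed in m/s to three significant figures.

At the maximum speed, friction acts down the slope at its limiting value f = μN. Radially (horizontal, toward centre): N sinθ + μN cosθ = mv²/r. Vertically: N cosθ − μN sinθ = mg.
Dividing: v² = r g (sinθ + μcosθ)/(cosθ − μsinθ).
sinθ + μcosθ = 0.5075 + 0.278×0.8616 = 0.7471; cosθ − μsinθ = 0.8616 − 0.278×0.5075 = 0.7205.
v² = 39.7 × 9.81 × 0.7471/0.7205 = 403.8 m²/s², so v = 20.09 m/s.

20.1 m/s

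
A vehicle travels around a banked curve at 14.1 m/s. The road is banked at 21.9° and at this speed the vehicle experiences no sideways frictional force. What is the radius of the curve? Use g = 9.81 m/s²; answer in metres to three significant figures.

50.4 m

Frictionless banking: tanθ = v²/(rg), so r = v²/(g tanθ).
r = (14.1)²/(9.81 × tan 21.9°) = 198.8/(9.81 × 0.4020) = 198.8/3.944 = 50.41 m.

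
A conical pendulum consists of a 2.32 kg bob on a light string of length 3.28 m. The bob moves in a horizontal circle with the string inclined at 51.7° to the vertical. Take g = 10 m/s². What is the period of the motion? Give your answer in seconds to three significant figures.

r = L sinθ = 2.574 m. From T sinθ = mω²r and T cosθ = mg: tanθ = ω²r/g, so ω² = g tanθ / r = g/(L cosθ).
ω = √(g/(L cosθ)) = √(10.0/(3.28 × 0.6198)) = √4.919 = 2.218 rad/s.
Period = 2π/ω = 2.833 s.

2.83 s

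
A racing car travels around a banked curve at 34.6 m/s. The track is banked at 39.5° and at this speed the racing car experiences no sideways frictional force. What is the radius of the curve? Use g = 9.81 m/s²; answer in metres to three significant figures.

148 m

Frictionless banking: tanθ = v²/(rg), so r = v²/(g tanθ).
r = (34.6)²/(9.81 × tan 39.5°) = 1197/(9.81 × 0.8243) = 1197/8.087 = 148.0 m.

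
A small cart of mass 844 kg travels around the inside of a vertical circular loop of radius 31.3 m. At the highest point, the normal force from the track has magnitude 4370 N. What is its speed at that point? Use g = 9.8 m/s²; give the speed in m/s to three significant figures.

At the top, N + mg = mv²/r, so v = √(r(N/m + g)) = √(31.3 × (4370/844 + 9.8)) = √(31.3 × 14.98) = √468.8 = 21.65 m/s.

21.7 m/s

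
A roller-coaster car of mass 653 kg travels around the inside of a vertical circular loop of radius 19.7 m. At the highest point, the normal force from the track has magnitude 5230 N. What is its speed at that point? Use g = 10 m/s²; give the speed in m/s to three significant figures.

At the top, N + mg = mv²/r, so v = √(r(N/m + g)) = √(19.7 × (5230/653 + 10.0)) = √(19.7 × 18.01) = √354.8 = 18.84 m/s.

18.8 m/s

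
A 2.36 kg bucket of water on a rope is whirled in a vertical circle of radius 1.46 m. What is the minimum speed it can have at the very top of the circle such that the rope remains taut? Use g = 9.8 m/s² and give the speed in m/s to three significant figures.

At the top, both weight mg and T point toward the centre: T + mg = mv²/r.
At minimum speed T → 0, so mg = mv_min²/r ⇒ v_min = √(g r) = √(9.8 × 1.46) = 3.783 m/s.

3.78 m/s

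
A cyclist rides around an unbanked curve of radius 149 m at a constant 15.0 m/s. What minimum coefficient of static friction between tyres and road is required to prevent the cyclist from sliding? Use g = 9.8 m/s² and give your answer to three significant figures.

0.154

Friction provides the centripetal force: μ_s m g = m v²/r, so μ_s = v²/(g r) = (15.00)²/(9.8 × 149) = 225.0/1460 = 0.1541.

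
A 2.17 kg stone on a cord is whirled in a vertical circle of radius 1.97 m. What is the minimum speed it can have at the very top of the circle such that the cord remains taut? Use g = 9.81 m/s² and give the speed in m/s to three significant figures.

At the top, both weight mg and T point toward the centre: T + mg = mv²/r.
At minimum speed T → 0, so mg = mv_min²/r ⇒ v_min = √(g r) = √(9.81 × 1.97) = 4.396 m/s.

4.40 m/s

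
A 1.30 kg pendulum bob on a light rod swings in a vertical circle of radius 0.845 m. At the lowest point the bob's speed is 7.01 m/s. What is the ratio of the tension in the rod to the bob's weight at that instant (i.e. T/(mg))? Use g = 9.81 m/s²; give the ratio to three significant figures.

At the bottom, T − mg = mv²/r, so T = m(v²/r + g) and T/(mg) = v²/(rg) + 1 = (7.01)²/(0.845 × 9.81) + 1 = 5.928 + 1 = 6.928.

6.93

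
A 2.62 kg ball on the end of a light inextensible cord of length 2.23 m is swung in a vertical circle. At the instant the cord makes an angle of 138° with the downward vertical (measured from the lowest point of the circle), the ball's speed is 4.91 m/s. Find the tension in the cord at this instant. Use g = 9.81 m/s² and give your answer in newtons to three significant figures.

Take the radial direction toward the centre of the circle as positive. The component of the weight along the string toward the centre is −mg cos φ (φ measured from the bottom), so Newton's second law along the string gives T − mg cos φ = m v²/r.
cos 138° = -0.7431, so T = m(v²/r + g cos φ) = 2.62 × ((4.91)²/2.23 + 9.81 × -0.7431) = 2.62 × (10.81 + (-7.290)) = 2.62 × 3.521 = 9.224 N.

9.22 N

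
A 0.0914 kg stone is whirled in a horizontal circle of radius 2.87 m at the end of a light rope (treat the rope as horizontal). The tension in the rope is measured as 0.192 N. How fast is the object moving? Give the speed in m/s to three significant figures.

2.46 m/s

T = m v²/r ⇒ v = √(T r / m) = √(0.192 × 2.87 / 0.0914) = √6.029 = 2.455 m/s.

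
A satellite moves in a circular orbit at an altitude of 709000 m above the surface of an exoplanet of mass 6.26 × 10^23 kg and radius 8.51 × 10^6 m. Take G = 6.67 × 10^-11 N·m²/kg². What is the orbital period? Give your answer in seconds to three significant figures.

r = R + h = 8.51 × 10^6 + 709000 = 9.219 × 10^6 m. Gravity provides the centripetal force: G M m / r² = m v² / r ⇒ v = √(GM/r) = 2128 m/s.
T = 2πr/v = 2π × 9.219 × 10^6 / 2128 = 27220 s.

27200 s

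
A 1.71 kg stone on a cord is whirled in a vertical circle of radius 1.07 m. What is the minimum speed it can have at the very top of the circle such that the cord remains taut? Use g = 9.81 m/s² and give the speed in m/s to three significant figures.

At the highest point the centre is directly below, so both the weight and T act inward: T + mg = mv²/r.
At minimum speed T → 0, so mg = mv_min²/r ⇒ v_min = √(g r) = √(9.81 × 1.07) = 3.240 m/s.

3.24 m/s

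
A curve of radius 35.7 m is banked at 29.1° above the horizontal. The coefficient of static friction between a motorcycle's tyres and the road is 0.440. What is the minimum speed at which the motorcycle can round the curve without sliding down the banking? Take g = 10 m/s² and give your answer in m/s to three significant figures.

At the minimum speed, friction acts up the slope at its limiting value f = μN. Radially (horizontal, toward centre): N sinθ − μN cosθ = mv²/r. Vertically: N cosθ + μN sinθ = mg.
Dividing: v² = r g (sinθ − μcosθ)/(cosθ + μsinθ).
sinθ − μcosθ = 0.4863 − 0.440×0.8738 = 0.1019; cosθ + μsinθ = 0.8738 + 0.440×0.4863 = 1.088.
v² = 35.7 × 10.0 × 0.1019/1.088 = 33.44 m²/s², so v = 5.782 m/s.

5.78 m/s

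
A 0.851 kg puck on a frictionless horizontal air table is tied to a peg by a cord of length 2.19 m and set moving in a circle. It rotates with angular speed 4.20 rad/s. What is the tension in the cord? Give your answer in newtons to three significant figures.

32.9 N

v = ωr = 4.20 × 2.19 = 9.198 m/s.
The tension is the only horizontal force, so it supplies the full centripetal force: T = m v²/r = 0.851 × (9.198)²/2.19 = 0.851 × 84.60/2.19 = 32.88 N.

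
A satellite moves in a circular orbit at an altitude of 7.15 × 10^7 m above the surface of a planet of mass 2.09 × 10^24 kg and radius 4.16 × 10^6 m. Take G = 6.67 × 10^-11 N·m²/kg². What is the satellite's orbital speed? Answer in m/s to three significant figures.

Orbital radius r = R + h = 4.16 × 10^6 + 7.15 × 10^7 = 7.566 × 10^7 m.
Gravity supplies the centripetal force: G M m / r² = m v² / r, so v = √(GM/r).
v = √(6.67 × 10^-11 × 2.09 × 10^24 / 7.566 × 10^7) = √(1.842 × 10^6) = 1357 m/s.

1360 m/s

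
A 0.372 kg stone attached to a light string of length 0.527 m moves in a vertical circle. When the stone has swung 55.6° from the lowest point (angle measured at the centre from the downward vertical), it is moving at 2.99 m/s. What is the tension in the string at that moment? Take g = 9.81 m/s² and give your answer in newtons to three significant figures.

Take the radial direction toward the centre of the circle as positive. The component of the weight along the string toward the centre is −mg cos φ (φ measured from the bottom), so Newton's second law along the string gives T − mg cos φ = m v²/r.
cos 55.6° = 0.5650, so T = m(v²/r + g cos φ) = 0.372 × ((2.99)²/0.527 + 9.81 × 0.5650) = 0.372 × (16.96 + (5.542)) = 0.372 × 22.51 = 8.372 N.

8.37 N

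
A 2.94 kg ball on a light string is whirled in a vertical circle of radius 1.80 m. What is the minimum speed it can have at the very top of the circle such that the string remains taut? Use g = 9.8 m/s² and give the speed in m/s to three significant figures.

4.20 m/s

At the highest point the centre is directly below, so both the weight and T act inward: T + mg = mv²/r.
At minimum speed T → 0, so mg = mv_min²/r ⇒ v_min = √(g r) = √(9.8 × 1.80) = 4.200 m/s.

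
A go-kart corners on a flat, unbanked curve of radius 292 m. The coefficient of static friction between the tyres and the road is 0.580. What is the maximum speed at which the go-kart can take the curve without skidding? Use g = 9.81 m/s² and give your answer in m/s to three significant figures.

The only inward force on a level bend is static friction, so at the limit f_s = μ_s N = μ_s m g = m v²/r.
Mass cancels: v_max = √(μ_s g r) = √(0.580 × 9.81 × 292) = √1661 = 40.76 m/s.

40.8 m/s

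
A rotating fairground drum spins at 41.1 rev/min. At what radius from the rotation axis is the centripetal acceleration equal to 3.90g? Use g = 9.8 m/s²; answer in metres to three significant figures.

ω = 41.1 rev/min × 2π/60 = 4.304 rad/s.
a_c = ω²r = 3.90g ⇒ r = 3.90 × 9.8 / (4.304)² = 38.22/18.52 = 2.063 m.

2.06 m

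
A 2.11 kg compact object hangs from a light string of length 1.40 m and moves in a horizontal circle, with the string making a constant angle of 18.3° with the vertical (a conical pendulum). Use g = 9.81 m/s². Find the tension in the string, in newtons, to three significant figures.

21.8 N

Vertically the bob has no acceleration, so T cosθ = mg.
T = mg/cosθ = 2.11 × 9.81 / cos 18.3° = 20.70/0.9494 = 21.80 N.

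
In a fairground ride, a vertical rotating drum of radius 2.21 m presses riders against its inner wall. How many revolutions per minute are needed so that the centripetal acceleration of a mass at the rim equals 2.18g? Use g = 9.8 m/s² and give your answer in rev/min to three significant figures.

Require ω²r = 2.18g, so ω = √(2.18 × 9.8/2.21) = 3.109 rad/s.
In rev/min: ω × 60/(2π) = 3.109 × 60/(2π) = 29.69 rev/min.

29.7 rev/min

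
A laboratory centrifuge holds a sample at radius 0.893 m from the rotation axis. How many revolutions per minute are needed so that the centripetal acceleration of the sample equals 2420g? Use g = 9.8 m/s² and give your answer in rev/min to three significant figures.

Require ω²r = 2420g, so ω = √(2420 × 9.8/0.893) = 163.0 rad/s.
In rev/min: ω × 60/(2π) = 163.0 × 60/(2π) = 1556 rev/min.

1560 rev/min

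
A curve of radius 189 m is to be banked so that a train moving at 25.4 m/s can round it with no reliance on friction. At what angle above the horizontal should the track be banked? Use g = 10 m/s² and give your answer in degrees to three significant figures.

18.8°

For a frictionless banked turn: horizontally N sinθ = mv²/r and vertically N cosθ = mg.
Dividing: tanθ = v²/(r g) = (25.4)²/(189 × 10.0) = 645.2/1890 = 0.3414.
θ = arctan(0.3414) = 18.85°.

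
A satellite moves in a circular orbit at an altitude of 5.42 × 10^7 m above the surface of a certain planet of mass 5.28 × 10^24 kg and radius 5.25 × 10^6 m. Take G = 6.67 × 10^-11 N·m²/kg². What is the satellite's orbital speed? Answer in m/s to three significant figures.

2430 m/s

Orbital radius r = R + h = 5.25 × 10^6 + 5.42 × 10^7 = 5.945 × 10^7 m.
Gravity supplies the centripetal force: G M m / r² = m v² / r, so v = √(GM/r).
v = √(6.67 × 10^-11 × 5.28 × 10^24 / 5.945 × 10^7) = √(5.924 × 10^6) = 2434 m/s.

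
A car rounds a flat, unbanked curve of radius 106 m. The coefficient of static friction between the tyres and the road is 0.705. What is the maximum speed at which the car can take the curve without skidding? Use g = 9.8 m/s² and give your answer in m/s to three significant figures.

Friction provides the centripetal force on a flat curve. At maximum speed it is at its limiting value: μ_s m g = m v²/r.
Mass cancels: v_max = √(μ_s g r) = √(0.705 × 9.8 × 106) = √732.4 = 27.06 m/s.

27.1 m/s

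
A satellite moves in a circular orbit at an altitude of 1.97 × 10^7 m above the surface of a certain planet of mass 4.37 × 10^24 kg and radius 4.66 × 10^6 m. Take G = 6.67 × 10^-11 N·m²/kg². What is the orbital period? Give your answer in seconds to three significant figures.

44200 s

r = R + h = 4.66 × 10^6 + 1.97 × 10^7 = 2.436 × 10^7 m. Gravity provides the centripetal force: G M m / r² = m v² / r ⇒ v = √(GM/r) = 3459 m/s.
T = 2πr/v = 2π × 2.436 × 10^7 / 3459 = 44250 s.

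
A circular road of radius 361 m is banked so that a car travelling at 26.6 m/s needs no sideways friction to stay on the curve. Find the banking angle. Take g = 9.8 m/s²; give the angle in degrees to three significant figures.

11.3°

With no friction, the horizontal component of the normal force provides the centripetal force: N sinθ = mv²/r, while N cosθ = mg vertically.
Dividing: tanθ = v²/(r g) = (26.6)²/(361 × 9.8) = 707.6/3538 = 0.2000.
θ = arctan(0.2000) = 11.31°.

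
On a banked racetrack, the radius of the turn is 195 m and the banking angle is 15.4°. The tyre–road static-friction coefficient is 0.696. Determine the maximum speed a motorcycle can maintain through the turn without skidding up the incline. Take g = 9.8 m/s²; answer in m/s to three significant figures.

At the maximum speed, friction acts down the slope at its limiting value f = μN. Radially (horizontal, toward centre): N sinθ + μN cosθ = mv²/r. Vertically: N cosθ − μN sinθ = mg.
Dividing: v² = r g (sinθ + μcosθ)/(cosθ − μsinθ).
sinθ + μcosθ = 0.2656 + 0.696×0.9641 = 0.9366; cosθ − μsinθ = 0.9641 − 0.696×0.2656 = 0.7793.
v² = 195 × 9.8 × 0.9366/0.7793 = 2297 m²/s², so v = 47.92 m/s.

47.9 m/s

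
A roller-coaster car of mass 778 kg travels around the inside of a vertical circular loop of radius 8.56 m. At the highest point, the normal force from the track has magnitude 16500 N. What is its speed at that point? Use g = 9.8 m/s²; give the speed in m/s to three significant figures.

At the top, N + mg = mv²/r, so v = √(r(N/m + g)) = √(8.56 × (16500/778 + 9.8)) = √(8.56 × 31.01) = √265.4 = 16.29 m/s.

16.3 m/s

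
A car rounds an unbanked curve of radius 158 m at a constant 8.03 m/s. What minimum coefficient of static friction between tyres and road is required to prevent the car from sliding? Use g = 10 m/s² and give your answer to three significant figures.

Friction provides the centripetal force: μ_s m g = m v²/r, so μ_s = v²/(g r) = (8.030)²/(10.0 × 158) = 64.48/1580 = 0.04081.

0.0408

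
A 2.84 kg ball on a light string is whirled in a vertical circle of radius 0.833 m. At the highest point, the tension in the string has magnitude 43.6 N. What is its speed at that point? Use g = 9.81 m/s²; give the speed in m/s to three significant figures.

At the top, T + mg = mv²/r, so v = √(r(T/m + g)) = √(0.833 × (43.6/2.84 + 9.81)) = √(0.833 × 25.16) = √20.96 = 4.578 m/s.

4.58 m/s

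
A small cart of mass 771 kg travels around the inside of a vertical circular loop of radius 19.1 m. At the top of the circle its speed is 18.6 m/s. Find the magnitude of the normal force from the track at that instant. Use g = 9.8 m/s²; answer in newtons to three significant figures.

6410 N

At the top, both N and the weight mg point inward (toward the centre), so N + mg = mv²/r.
N = m(v²/r − g) = 771 × ((18.6)²/19.1 − 9.8) = 771 × (18.11 − 9.8) = 771 × 8.313 = 6409 N.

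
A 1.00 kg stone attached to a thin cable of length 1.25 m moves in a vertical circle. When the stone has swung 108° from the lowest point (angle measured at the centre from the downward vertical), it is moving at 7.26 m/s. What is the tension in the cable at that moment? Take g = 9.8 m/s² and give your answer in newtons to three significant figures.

Take the radial direction toward the centre of the circle as positive. The component of the weight along the string toward the centre is −mg cos φ (φ measured from the bottom), so Newton's second law along the string gives T − mg cos φ = m v²/r.
cos 108° = -0.3090, so T = m(v²/r + g cos φ) = 1.00 × ((7.26)²/1.25 + 9.8 × -0.3090) = 1.00 × (42.17 + (-3.028)) = 1.00 × 39.14 = 39.14 N.

39.1 N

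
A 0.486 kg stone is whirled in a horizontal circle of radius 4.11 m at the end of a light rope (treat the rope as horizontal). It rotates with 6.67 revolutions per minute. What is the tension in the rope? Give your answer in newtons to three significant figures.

ω = 6.67 rev/min × 2π/60 = 0.6985 rad/s, so v = ωr = 0.6985 × 4.11 = 2.871 m/s.
The tension is the only horizontal force, so it supplies the full centripetal force: T = m v²/r = 0.486 × (2.871)²/4.11 = 0.486 × 8.241/4.11 = 0.9745 N.

0.975 N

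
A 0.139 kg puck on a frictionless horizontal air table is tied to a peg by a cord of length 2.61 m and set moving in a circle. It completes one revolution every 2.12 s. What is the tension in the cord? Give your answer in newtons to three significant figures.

v = 2πr/T = 2π × 2.61/2.12 = 7.735 m/s.
The tension is the only horizontal force, so it supplies the full centripetal force: T = m v²/r = 0.139 × (7.735)²/2.61 = 0.139 × 59.84/2.61 = 3.187 N.

3.19 N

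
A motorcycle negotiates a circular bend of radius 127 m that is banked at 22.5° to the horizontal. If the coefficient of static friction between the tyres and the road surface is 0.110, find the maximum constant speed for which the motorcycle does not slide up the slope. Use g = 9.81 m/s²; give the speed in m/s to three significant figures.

At the maximum speed, friction acts down the slope at its limiting value f = μN. Radially (horizontal, toward centre): N sinθ + μN cosθ = mv²/r. Vertically: N cosθ − μN sinθ = mg.
Dividing: v² = r g (sinθ + μcosθ)/(cosθ − μsinθ).
sinθ + μcosθ = 0.3827 + 0.110×0.9239 = 0.4843; cosθ − μsinθ = 0.9239 − 0.110×0.3827 = 0.8818.
v² = 127 × 9.81 × 0.4843/0.8818 = 684.3 m²/s², so v = 26.16 m/s.

26.2 m/s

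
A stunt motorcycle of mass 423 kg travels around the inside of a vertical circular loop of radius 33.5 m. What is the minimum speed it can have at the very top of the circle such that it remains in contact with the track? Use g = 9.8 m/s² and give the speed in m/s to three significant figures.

18.1 m/s

At the highest point the centre is directly below, so both the weight and N act inward: N + mg = mv²/r.
At minimum speed N → 0, so mg = mv_min²/r ⇒ v_min = √(g r) = √(9.8 × 33.5) = 18.12 m/s.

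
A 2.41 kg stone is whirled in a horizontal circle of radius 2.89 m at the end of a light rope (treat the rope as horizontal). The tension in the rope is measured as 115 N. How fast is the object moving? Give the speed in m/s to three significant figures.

11.7 m/s

T = m v²/r ⇒ v = √(T r / m) = √(115 × 2.89 / 2.41) = √137.9 = 11.74 m/s.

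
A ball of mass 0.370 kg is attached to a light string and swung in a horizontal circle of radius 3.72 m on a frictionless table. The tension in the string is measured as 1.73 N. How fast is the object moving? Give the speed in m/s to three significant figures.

4.17 m/s

T = m v²/r ⇒ v = √(T r / m) = √(1.73 × 3.72 / 0.370) = √17.39 = 4.171 m/s.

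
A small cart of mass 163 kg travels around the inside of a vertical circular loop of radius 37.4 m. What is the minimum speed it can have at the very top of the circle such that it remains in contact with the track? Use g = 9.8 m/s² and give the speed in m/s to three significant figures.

19.1 m/s

At the highest point the centre is directly below, so both the weight and N act inward: N + mg = mv²/r.
At minimum speed N → 0, so mg = mv_min²/r ⇒ v_min = √(g r) = √(9.8 × 37.4) = 19.14 m/s.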